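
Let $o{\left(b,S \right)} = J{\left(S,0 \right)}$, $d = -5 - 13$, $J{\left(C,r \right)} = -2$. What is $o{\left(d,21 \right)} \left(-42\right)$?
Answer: $84$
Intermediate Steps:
$d = -18$
$o{\left(b,S \right)} = -2$
$o{\left(d,21 \right)} \left(-42\right) = \left(-2\right) \left(-42\right) = 84$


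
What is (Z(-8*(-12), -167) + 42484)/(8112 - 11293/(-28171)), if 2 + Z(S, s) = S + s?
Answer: 1194760281/228534445 ≈ 5.2279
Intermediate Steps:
Z(S, s) = -2 + S + s (Z(S, s) = -2 + (S + s) = -2 + S + s)
(Z(-8*(-12), -167) + 42484)/(8112 - 11293/(-28171)) = ((-2 - 8*(-12) - 167) + 42484)/(8112 - 11293/(-28171)) = ((-2 + 96 - 167) + 42484)/(8112 - 11293*(-1/28171)) = (-73 + 42484)/(8112 + 11293/28171) = 42411/(228534445/28171) = 42411*(28171/228534445) = 1194760281/228534445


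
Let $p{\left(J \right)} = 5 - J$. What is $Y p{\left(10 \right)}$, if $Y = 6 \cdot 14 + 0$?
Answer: $-420$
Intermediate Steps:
$Y = 84$ ($Y = 84 + 0 = 84$)
$Y p{\left(10 \right)} = 84 \left(5 - 10\right) = 84 \left(-5\right) = -420$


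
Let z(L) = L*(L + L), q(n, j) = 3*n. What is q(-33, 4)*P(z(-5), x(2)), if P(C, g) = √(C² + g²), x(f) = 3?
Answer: -99*√2509 ≈ -4958.9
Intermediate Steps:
z(L) = 2*L² (z(L) = L*(2*L) = 2*L²)
q(-33, 4)*P(z(-5), x(2)) = (3*(-33))*√((2*(-5)²)² + 3²) = -99*√((2*25)² + 9) = -99*√(50² + 9) = -99*√(2500 + 9) = -99*√2509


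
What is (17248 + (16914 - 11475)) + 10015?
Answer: 32702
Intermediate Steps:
(17248 + (16914 - 11475)) + 10015 = (17248 + 5439) + 10015 = 22687 + 10015 = 32702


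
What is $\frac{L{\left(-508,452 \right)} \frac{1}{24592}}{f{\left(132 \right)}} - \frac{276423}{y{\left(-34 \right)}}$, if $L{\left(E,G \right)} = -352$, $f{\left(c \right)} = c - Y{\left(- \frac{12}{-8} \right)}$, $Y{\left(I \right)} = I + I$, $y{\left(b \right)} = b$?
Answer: $\frac{54807216731}{6741282} \approx 8130.1$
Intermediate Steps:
$Y{\left(I \right)} = 2 I$
$f{\left(c \right)} = -3 + c$ ($f{\left(c \right)} = c - 2 \left(- \frac{12}{-8}\right) = c - 2 \left(\left(-12\right) \left(- \frac{1}{8}\right)\right) = c - 2 \cdot \frac{3}{2} = c - 3 = -3 + c$)
$\frac{L{\left(-508,452 \right)} \frac{1}{24592}}{f{\left(132 \right)}} - \frac{276423}{y{\left(-34 \right)}} = \frac{\left(-352\right) \frac{1}{24592}}{-3 + 132} - \frac{276423}{-34} = \frac{\left(-352\right) \frac{1}{24592}}{129} - - \frac{276423}{34} = \left(- \frac{22}{1537}\right) \frac{1}{129} + \frac{276423}{34} = - \frac{22}{198273} + \frac{276423}{34} = \frac{54807216731}{6741282}$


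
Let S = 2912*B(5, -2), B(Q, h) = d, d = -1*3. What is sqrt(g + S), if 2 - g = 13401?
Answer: I*sqrt(22135) ≈ 148.78*I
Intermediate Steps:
g = -13399 (g = 2 - 1*13401 = 2 - 13401 = -13399)
d = -3
B(Q, h) = -3
S = -8736 (S = 2912*(-3) = -8736)
sqrt(g + S) = sqrt(-13399 - 8736) = sqrt(-22135) = I*sqrt(22135)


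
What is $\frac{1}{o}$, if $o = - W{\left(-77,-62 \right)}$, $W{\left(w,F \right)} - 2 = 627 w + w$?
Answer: $\frac{1}{48354} \approx 2.0681 \cdot 10^{-5}$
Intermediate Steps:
$W{\left(w,F \right)} = 2 + 628 w$ ($W{\left(w,F \right)} = 2 + \left(627 w + w\right) = 2 + 628 w$)
$o = 48354$ ($o = - (2 + 628 \left(-77\right)) = - (2 - 48356) = \left(-1\right) \left(-48354\right) = 48354$)
$\frac{1}{o} = \frac{1}{48354}$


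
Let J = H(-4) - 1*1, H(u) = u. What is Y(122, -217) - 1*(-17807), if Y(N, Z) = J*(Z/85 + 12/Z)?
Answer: 65738132/3689 ≈ 17820.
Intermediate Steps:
J = -5 (J = -4 - 1*1 = -4 - 1 = -5)
Y(N, Z) = -60/Z - Z/17 (Y(N, Z) = -5*(Z/85 + 12/Z) = -5*(12/Z + Z/85) = -60/Z - Z/17)
Y(122, -217) - 1*(-17807) = (-60/(-217) - 1/17*(-217)) - 1*(-17807) = (-60*(-1/217) + 217/17) + 17807 = (60/217 + 217/17) + 17807 = 48109/3689 + 17807 = 65738132/3689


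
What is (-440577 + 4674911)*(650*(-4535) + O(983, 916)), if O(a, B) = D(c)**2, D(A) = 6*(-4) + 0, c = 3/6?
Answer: -12479319072116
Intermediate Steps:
c = 1/2 (c = 3*(1/6) = 1/2 ≈ 0.50000)
D(A) = -24 (D(A) = -24 + 0 = -24)
O(a, B) = 576 (O(a, B) = (-24)**2 = 576)
(-440577 + 4674911)*(650*(-4535) + O(983, 916)) = (-440577 + 4674911)*(650*(-4535) + 576) = 4234334*(-2947750 + 576) = 4234334*(-2947174) = -12479319072116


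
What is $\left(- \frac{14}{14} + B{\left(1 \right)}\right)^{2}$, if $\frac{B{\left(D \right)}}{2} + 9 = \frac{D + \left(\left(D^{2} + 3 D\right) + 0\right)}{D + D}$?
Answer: $196$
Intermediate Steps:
$B{\left(D \right)} = -18 + \frac{D^{2} + 4 D}{D}$ ($B{\left(D \right)} = -18 + 2 \frac{D + \left(\left(D^{2} + 3 D\right) + 0\right)}{D + D} = -18 + 2 \frac{D + \left(D^{2} + 3 D\right)}{2 D} = -18 + 2 \left(D^{2} + 4 D\right) \frac{1}{2 D} = -18 + 2 \frac{D^{2} + 4 D}{2 D} = -18 + \frac{D^{2} + 4 D}{D}$)
$\left(- \frac{14}{14} + B{\left(1 \right)}\right)^{2} = \left(- \frac{14}{14} + \left(-14 + 1\right)\right)^{2} = \left(\left(-14\right) \frac{1}{14} - 13\right)^{2} = \left(-1 - 13\right)^{2} = \left(-14\right)^{2} = 196$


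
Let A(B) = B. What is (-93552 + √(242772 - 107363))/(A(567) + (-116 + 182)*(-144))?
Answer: 31184/2979 - √135409/8937 ≈ 10.427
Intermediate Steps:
(-93552 + √(242772 - 107363))/(A(567) + (-116 + 182)*(-144)) = (-93552 + √(242772 - 107363))/(567 + (-116 + 182)*(-144)) = (-93552 + √135409)/(567 + 66*(-144)) = (-93552 + √135409)/(567 - 9504) = (-93552 + √135409)/(-8937) = (-93552 + √135409)*(-1/8937) = 31184/2979 - √135409/8937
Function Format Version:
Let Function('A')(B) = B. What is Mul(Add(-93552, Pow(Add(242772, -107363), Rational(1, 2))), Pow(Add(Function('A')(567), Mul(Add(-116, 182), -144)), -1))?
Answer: Add(Rational(31184, 2979), Mul(Rational(-1, 8937), Pow(135409, Rational(1, 2)))) ≈ 10.427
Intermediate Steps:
Mul(Add(-93552, Pow(Add(242772, -107363), Rational(1, 2))), Pow(Add(Function('A')(567), Mul(Add(-116, 182), -144)), -1)) = Mul(Add(-93552, Pow(Add(242772, -107363), Rational(1, 2))), Pow(Add(567, Mul(Add(-116, 182), -144)), -1)) = Mul(Add(-93552, Pow(135409, Rational(1, 2))), Pow(Add(567, Mul(66, -144)), -1)) = Mul(Add(-93552, Pow(135409, Rational(1, 2))), Pow(Add(567, -9504), -1)) = Mul(Add(-93552, Pow(135409, Rational(1, 2))), Pow(-8937, -1)) = Mul(Add(-93552, Pow(135409, Rational(1, 2))), Rational(-1, 8937)) = Add(Rational(31184, 2979), Mul(Rational(-1, 8937), Pow(135409, Rational(1, 2))))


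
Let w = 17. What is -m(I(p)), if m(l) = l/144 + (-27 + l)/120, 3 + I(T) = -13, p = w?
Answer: 169/360 ≈ 0.46944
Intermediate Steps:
p = 17
I(T) = -16 (I(T) = -3 - 13 = -16)
m(l) = -9/40 + 11*l/720 (m(l) = l*(1/144) + (-27 + l)*(1/120) = l/144 + (-9/40 + l/120) = -9/40 + 11*l/720)
-m(I(p)) = -(-9/40 + (11/720)*(-16)) = -(-9/40 - 11/45) = -1*(-169/360) = 169/360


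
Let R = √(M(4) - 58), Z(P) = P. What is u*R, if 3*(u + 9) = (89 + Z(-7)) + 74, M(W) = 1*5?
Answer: 43*I*√53 ≈ 313.04*I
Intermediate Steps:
M(W) = 5
u = 43 (u = -9 + ((89 - 7) + 74)/3 = -9 + (82 + 74)/3 = -9 + (⅓)*156 = -9 + 52 = 43)
R = I*√53 (R = √(5 - 58) = √(-53) = I*√53 ≈ 7.2801*I)
u*R = 43*(I*√53) = 43*I*√53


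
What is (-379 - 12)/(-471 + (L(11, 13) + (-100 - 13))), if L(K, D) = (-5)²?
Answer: 391/559 ≈ 0.69946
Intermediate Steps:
L(K, D) = 25
(-379 - 12)/(-471 + (L(11, 13) + (-100 - 13))) = (-379 - 12)/(-471 + (25 + (-100 - 13))) = -391/(-471 + (25 - 113)) = -391/(-471 - 88) = -391/(-559) = -391*(-1/559) = 391/559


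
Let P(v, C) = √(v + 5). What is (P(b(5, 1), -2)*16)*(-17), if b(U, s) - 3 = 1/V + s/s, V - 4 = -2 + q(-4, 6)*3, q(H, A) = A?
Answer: -136*√905/5 ≈ -818.26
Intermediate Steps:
V = 20 (V = 4 + (-2 + 6*3) = 4 + (-2 + 18) = 4 + 16 = 20)
b(U, s) = 81/20 (b(U, s) = 3 + (1/20 + s/s) = 3 + (1*(1/20) + 1) = 3 + (1/20 + 1) = 3 + 21/20 = 81/20)
P(v, C) = √(5 + v)
(P(b(5, 1), -2)*16)*(-17) = (√(5 + 81/20)*16)*(-17) = (√(181/20)*16)*(-17) = ((√905/10)*16)*(-17) = (8*√905/5)*(-17) = -136*√905/5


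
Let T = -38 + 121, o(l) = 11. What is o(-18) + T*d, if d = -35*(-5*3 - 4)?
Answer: 55206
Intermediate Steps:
d = 665 (d = -35*(-15 - 4) = -35*(-19) = 665)
T = 83
o(-18) + T*d = 11 + 83*665 = 11 + 55195 = 55206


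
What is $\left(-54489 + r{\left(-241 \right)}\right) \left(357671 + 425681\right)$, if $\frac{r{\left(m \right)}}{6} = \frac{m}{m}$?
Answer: $-42679367016$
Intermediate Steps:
$r{\left(m \right)} = 6$ ($r{\left(m \right)} = 6 \frac{m}{m} = 6 \cdot 1 = 6$)
$\left(-54489 + r{\left(-241 \right)}\right) \left(357671 + 425681\right) = \left(-54489 + 6\right) \left(357671 + 425681\right) = \left(-54483\right) 783352 = -42679367016$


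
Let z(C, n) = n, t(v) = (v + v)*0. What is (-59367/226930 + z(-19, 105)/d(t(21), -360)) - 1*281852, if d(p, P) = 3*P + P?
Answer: -279101455741/990240 ≈ -2.8185e+5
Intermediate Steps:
t(v) = 0 (t(v) = (2*v)*0 = 0)
d(p, P) = 4*P
(-59367/226930 + z(-19, 105)/d(t(21), -360)) - 1*281852 = (-59367/226930 + 105/((4*(-360)))) - 1*281852 = (-59367*1/226930 + 105/(-1440)) - 281852 = (-5397/20630 + 105*(-1/1440)) - 281852 = (-5397/20630 - 7/96) - 281852 = -331261/990240 - 281852 = -279101455741/990240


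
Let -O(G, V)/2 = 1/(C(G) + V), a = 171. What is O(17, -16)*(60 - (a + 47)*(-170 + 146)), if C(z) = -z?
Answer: 3528/11 ≈ 320.73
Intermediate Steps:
O(G, V) = -2/(V - G) (O(G, V) = -2/(-G + V) = -2/(V - G))
O(17, -16)*(60 - (a + 47)*(-170 + 146)) = (2/(17 - 1*(-16)))*(60 - (171 + 47)*(-170 + 146)) = (2/(17 + 16))*(60 - 218*(-24)) = (2/33)*(60 - 1*(-5232)) = (2*(1/33))*(60 + 5232) = (2/33)*5292 = 3528/11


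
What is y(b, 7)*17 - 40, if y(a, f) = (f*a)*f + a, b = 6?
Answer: 5060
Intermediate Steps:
y(a, f) = a + a*f² (y(a, f) = (a*f)*f + a = a*f² + a = a + a*f²)
y(b, 7)*17 - 40 = (6*(1 + 7²))*17 - 40 = (6*(1 + 49))*17 - 40 = (6*50)*17 - 40 = 300*17 - 40 = 5100 - 40 = 5060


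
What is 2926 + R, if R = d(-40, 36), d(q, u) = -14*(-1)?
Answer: 2940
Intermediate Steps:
d(q, u) = 14
R = 14
2926 + R = 2926 + 14 = 2940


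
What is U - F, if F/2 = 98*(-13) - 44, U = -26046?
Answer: -23410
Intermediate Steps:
F = -2636 (F = 2*(98*(-13) - 44) = 2*(-1274 - 44) = 2*(-1318) = -2636)
U - F = -26046 - 1*(-2636) = -26046 + 2636 = -23410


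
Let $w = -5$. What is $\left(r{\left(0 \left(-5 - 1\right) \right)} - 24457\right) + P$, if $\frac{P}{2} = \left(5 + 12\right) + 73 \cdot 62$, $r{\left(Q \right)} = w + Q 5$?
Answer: $-15376$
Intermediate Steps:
$r{\left(Q \right)} = -5 + 5 Q$ ($r{\left(Q \right)} = -5 + Q 5 = -5 + 5 Q$)
$P = 9086$ ($P = 2 \left(\left(5 + 12\right) + 73 \cdot 62\right) = 2 \left(17 + 4526\right) = 2 \cdot 4543 = 9086$)
$\left(r{\left(0 \left(-5 - 1\right) \right)} - 24457\right) + P = \left(\left(-5 + 5 \cdot 0 \left(-5 - 1\right)\right) - 24457\right) + 9086 = \left(\left(-5 + 5 \cdot 0 \left(-6\right)\right) - 24457\right) + 9086 = \left(\left(-5 + 5 \cdot 0\right) - 24457\right) + 9086 = \left(\left(-5 + 0\right) - 24457\right) + 9086 = \left(-5 - 24457\right) + 9086 = -24462 + 9086 = -15376$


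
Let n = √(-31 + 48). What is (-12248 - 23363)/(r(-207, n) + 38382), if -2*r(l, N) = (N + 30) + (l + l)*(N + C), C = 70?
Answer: -1075594644/1596078589 + 4202098*√17/1596078589 ≈ -0.66304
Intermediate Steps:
n = √17 ≈ 4.1231
r(l, N) = -15 - N/2 - l*(70 + N) (r(l, N) = -((N + 30) + (l + l)*(N + 70))/2 = -((30 + N) + (2*l)*(70 + N))/2 = -((30 + N) + 2*l*(70 + N))/2 = -(30 + N + 2*l*(70 + N))/2 = -15 - N/2 - l*(70 + N))
(-12248 - 23363)/(r(-207, n) + 38382) = (-12248 - 23363)/((-15 - 70*(-207) - √17/2 - 1*√17*(-207)) + 38382) = -35611/((-15 + 14490 - √17/2 + 207*√17) + 38382) = -35611/((14475 + 413*√17/2) + 38382) = -35611/(52857 + 413*√17/2)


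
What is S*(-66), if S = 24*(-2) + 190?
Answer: -9372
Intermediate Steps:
S = 142 (S = -48 + 190 = 142)
S*(-66) = 142*(-66) = -9372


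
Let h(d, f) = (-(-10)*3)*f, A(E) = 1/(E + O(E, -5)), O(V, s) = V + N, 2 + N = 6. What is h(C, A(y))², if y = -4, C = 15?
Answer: 225/4 ≈ 56.250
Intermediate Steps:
N = 4 (N = -2 + 6 = 4)
O(V, s) = 4 + V (O(V, s) = V + 4 = 4 + V)
A(E) = 1/(4 + 2*E) (A(E) = 1/(E + (4 + E)) = 1/(4 + 2*E))
h(d, f) = 30*f (h(d, f) = (-2*(-15))*f = 30*f)
h(C, A(y))² = (30*(1/(2*(2 - 4))))² = (30*((½)/(-2)))² = (30*((½)*(-½)))² = (30*(-¼))² = (-15/2)² = 225/4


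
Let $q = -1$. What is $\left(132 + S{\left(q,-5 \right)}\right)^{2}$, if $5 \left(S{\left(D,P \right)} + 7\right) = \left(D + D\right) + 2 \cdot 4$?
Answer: $\frac{398161}{25} \approx 15926.0$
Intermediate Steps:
$S{\left(D,P \right)} = - \frac{27}{5} + \frac{2 D}{5}$ ($S{\left(D,P \right)} = -7 + \frac{\left(D + D\right) + 2 \cdot 4}{5} = -7 + \frac{2 D + 8}{5} = -7 + \frac{8 + 2 D}{5} = -7 + \left(\frac{8}{5} + \frac{2 D}{5}\right) = - \frac{27}{5} + \frac{2 D}{5}$)
$\left(132 + S{\left(q,-5 \right)}\right)^{2} = \left(132 + \left(- \frac{27}{5} + \frac{2}{5} \left(-1\right)\right)\right)^{2} = \left(132 - \frac{29}{5}\right)^{2} = \left(\frac{631}{5}\right)^{2} = \frac{398161}{25}$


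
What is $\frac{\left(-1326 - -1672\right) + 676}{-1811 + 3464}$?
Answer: $\frac{1022}{1653} \approx 0.61827$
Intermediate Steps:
$\frac{\left(-1326 - -1672\right) + 676}{-1811 + 3464} = \frac{\left(-1326 + 1672\right) + 676}{1653} = \left(346 + 676\right) \frac{1}{1653} = 1022 \cdot \frac{1}{1653} = \frac{1022}{1653}$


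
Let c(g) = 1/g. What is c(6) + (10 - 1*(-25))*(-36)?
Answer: -7559/6 ≈ -1259.8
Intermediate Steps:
c(6) + (10 - 1*(-25))*(-36) = 1/6 + (10 - 1*(-25))*(-36) = ⅙ + (10 + 25)*(-36) = ⅙ + 35*(-36) = ⅙ - 1260 = -7559/6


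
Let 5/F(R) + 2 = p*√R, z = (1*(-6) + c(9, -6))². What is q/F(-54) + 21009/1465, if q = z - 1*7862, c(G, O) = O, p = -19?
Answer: 4543757/1465 + 439926*I*√6/5 ≈ 3101.5 + 2.1552e+5*I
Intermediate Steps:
z = 144 (z = (1*(-6) - 6)² = (-6 - 6)² = (-12)² = 144)
F(R) = 5/(-2 - 19*√R)
q = -7718 (q = 144 - 1*7862 = 144 - 7862 = -7718)
q/F(-54) + 21009/1465 = -(-15436/5 - 439926*I*√6/5) + 21009/1465 = -7718*(-⅖ - 57*I*√6/5) + 21009/1465 = (15436/5 + 439926*I*√6/5) + 21009/1465 = 4543757/1465 + 439926*I*√6/5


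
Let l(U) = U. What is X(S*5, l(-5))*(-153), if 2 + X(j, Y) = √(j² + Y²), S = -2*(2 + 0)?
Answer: 306 - 765*√17 ≈ -2848.2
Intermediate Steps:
S = -4 (S = -2*2 = -4)
X(j, Y) = -2 + √(Y² + j²) (X(j, Y) = -2 + √(j² + Y²) = -2 + √(Y² + j²))
X(S*5, l(-5))*(-153) = (-2 + √((-5)² + (-4*5)²))*(-153) = (-2 + √(25 + (-20)²))*(-153) = (-2 + √(25 + 400))*(-153) = (-2 + √425)*(-153) = (-2 + 5*√17)*(-153) = 306 - 765*√17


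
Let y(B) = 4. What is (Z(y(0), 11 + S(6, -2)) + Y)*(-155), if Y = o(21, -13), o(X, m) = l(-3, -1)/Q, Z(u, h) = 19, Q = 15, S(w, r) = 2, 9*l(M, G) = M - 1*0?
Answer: -26474/9 ≈ -2941.6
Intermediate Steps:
l(M, G) = M/9 (l(M, G) = (M - 1*0)/9 = (M + 0)/9 = M/9)
o(X, m) = -1/45 (o(X, m) = ((⅑)*(-3))/15 = -⅓*1/15 = -1/45)
Y = -1/45 ≈ -0.022222
(Z(y(0), 11 + S(6, -2)) + Y)*(-155) = (19 - 1/45)*(-155) = (854/45)*(-155) = -26474/9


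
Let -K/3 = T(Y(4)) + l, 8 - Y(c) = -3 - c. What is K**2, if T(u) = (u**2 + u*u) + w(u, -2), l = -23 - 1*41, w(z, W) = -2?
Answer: 1327104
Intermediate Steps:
Y(c) = 11 + c (Y(c) = 8 - (-3 - c) = 8 + (3 + c) = 11 + c)
l = -64 (l = -23 - 41 = -64)
T(u) = -2 + 2*u**2 (T(u) = (u**2 + u*u) - 2 = (u**2 + u**2) - 2 = 2*u**2 - 2 = -2 + 2*u**2)
K = -1152 (K = -3*((-2 + 2*(11 + 4)**2) - 64) = -3*((-2 + 2*15**2) - 64) = -3*((-2 + 2*225) - 64) = -3*((-2 + 450) - 64) = -3*(448 - 64) = -3*384 = -1152)
K**2 = (-1152)**2 = 1327104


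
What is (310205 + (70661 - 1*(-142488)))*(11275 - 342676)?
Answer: -173440038954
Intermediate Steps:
(310205 + (70661 - 1*(-142488)))*(11275 - 342676) = (310205 + (70661 + 142488))*(-331401) = (310205 + 213149)*(-331401) = 523354*(-331401) = -173440038954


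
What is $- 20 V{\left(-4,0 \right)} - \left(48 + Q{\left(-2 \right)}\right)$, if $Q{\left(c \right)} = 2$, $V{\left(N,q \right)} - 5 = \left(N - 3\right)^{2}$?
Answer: $-1130$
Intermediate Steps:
$V{\left(N,q \right)} = 5 + \left(-3 + N\right)^{2}$ ($V{\left(N,q \right)} = 5 + \left(N - 3\right)^{2} = 5 + \left(-3 + N\right)^{2}$)
$- 20 V{\left(-4,0 \right)} - \left(48 + Q{\left(-2 \right)}\right) = - 20 \left(5 + \left(-3 - 4\right)^{2}\right) - 50 = - 20 \left(5 + \left(-7\right)^{2}\right) - 50 = - 20 \left(5 + 49\right) - 50 = \left(-20\right) 54 - 50 = -1080 - 50 = -1130$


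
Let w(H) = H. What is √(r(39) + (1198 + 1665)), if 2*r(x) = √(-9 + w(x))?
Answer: √(11452 + 2*√30)/2 ≈ 53.533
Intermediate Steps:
r(x) = √(-9 + x)/2
√(r(39) + (1198 + 1665)) = √(√(-9 + 39)/2 + (1198 + 1665)) = √(√30/2 + 2863) = √(2863 + √30/2)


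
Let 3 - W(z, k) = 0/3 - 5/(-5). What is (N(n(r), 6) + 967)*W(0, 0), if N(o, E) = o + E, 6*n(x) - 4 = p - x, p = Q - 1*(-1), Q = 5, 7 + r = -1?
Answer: 1952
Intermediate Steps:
r = -8 (r = -7 - 1 = -8)
W(z, k) = 2 (W(z, k) = 3 - (0/3 - 5/(-5)) = 3 - (0*(1/3) - 5*(-1/5)) = 3 - (0 + 1) = 3 - 1*1 = 3 - 1 = 2)
p = 6 (p = 5 - 1*(-1) = 5 + 1 = 6)
n(x) = 5/3 - x/6 (n(x) = 2/3 + (6 - x)/6 = 2/3 + (1 - x/6) = 5/3 - x/6)
N(o, E) = E + o
(N(n(r), 6) + 967)*W(0, 0) = ((6 + (5/3 - 1/6*(-8))) + 967)*2 = ((6 + (5/3 + 4/3)) + 967)*2 = ((6 + 3) + 967)*2 = (9 + 967)*2 = 976*2 = 1952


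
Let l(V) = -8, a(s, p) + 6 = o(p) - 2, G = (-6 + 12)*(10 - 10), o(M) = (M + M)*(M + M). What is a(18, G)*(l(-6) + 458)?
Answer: -3600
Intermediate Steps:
o(M) = 4*M**2 (o(M) = (2*M)*(2*M) = 4*M**2)
G = 0 (G = 6*0 = 0)
a(s, p) = -8 + 4*p**2 (a(s, p) = -6 + (4*p**2 - 2) = -6 + (-2 + 4*p**2) = -8 + 4*p**2)
a(18, G)*(l(-6) + 458) = (-8 + 4*0**2)*(-8 + 458) = (-8 + 4*0)*450 = (-8 + 0)*450 = -8*450 = -3600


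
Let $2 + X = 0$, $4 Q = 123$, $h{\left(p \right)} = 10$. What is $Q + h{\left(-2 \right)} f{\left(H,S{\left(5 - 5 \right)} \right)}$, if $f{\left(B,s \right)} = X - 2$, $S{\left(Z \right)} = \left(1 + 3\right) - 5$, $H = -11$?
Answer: $- \frac{37}{4} \approx -9.25$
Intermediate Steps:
$S{\left(Z \right)} = -1$ ($S{\left(Z \right)} = 4 - 5 = -1$)
$Q = \frac{123}{4}$ ($Q = \frac{1}{4} \cdot 123 = \frac{123}{4} \approx 30.75$)
$X = -2$ ($X = -2 + 0 = -2$)
$f{\left(B,s \right)} = -4$ ($f{\left(B,s \right)} = -2 - 2 = -4$)
$Q + h{\left(-2 \right)} f{\left(H,S{\left(5 - 5 \right)} \right)} = \frac{123}{4} + 10 \left(-4\right) = \frac{123}{4} - 40 = - \frac{37}{4}$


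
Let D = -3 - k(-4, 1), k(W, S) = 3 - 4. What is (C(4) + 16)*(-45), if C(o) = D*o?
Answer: -360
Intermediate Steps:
k(W, S) = -1
D = -2 (D = -3 - 1*(-1) = -3 + 1 = -2)
C(o) = -2*o
(C(4) + 16)*(-45) = (-2*4 + 16)*(-45) = (-8 + 16)*(-45) = 8*(-45) = -360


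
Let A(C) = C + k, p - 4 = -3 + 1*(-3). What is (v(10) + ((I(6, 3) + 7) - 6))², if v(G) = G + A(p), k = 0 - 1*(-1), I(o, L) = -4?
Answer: 36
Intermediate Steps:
k = 1 (k = 0 + 1 = 1)
p = -2 (p = 4 + (-3 + 1*(-3)) = 4 + (-3 - 3) = 4 - 6 = -2)
A(C) = 1 + C (A(C) = C + 1 = 1 + C)
v(G) = -1 + G (v(G) = G + (1 - 2) = G - 1 = -1 + G)
(v(10) + ((I(6, 3) + 7) - 6))² = ((-1 + 10) + ((-4 + 7) - 6))² = (9 + (3 - 6))² = (9 - 3)² = 6² = 36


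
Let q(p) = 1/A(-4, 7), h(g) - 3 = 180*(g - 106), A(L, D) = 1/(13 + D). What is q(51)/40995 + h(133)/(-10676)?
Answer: -39829033/87532524 ≈ -0.45502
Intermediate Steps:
h(g) = -19077 + 180*g (h(g) = 3 + 180*(g - 106) = 3 + 180*(-106 + g) = 3 + (-19080 + 180*g) = -19077 + 180*g)
q(p) = 20 (q(p) = 1/(1/(13 + 7)) = 1/(1/20) = 20)
q(51)/40995 + h(133)/(-10676) = 20/40995 + (-19077 + 180*133)/(-10676) = 20*(1/40995) + (-19077 + 23940)*(-1/10676) = 4/8199 + 4863*(-1/10676) = 4/8199 - 4863/10676 = -39829033/87532524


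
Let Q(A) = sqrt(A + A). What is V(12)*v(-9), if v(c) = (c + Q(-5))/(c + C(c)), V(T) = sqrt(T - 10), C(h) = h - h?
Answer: sqrt(2)*(9 - I*sqrt(10))/9 ≈ 1.4142 - 0.4969*I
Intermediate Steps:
Q(A) = sqrt(2)*sqrt(A) (Q(A) = sqrt(2*A) = sqrt(2)*sqrt(A))
C(h) = 0
V(T) = sqrt(-10 + T)
v(c) = (c + I*sqrt(10))/c (v(c) = (c + sqrt(2)*sqrt(-5))/(c + 0) = (c + sqrt(2)*(I*sqrt(5)))/c = (c + I*sqrt(10))/c)
V(12)*v(-9) = sqrt(-10 + 12)*((-9 + I*sqrt(10))/(-9)) = sqrt(2)*(-(-9 + I*sqrt(10))/9) = sqrt(2)*(1 - I*sqrt(10)/9)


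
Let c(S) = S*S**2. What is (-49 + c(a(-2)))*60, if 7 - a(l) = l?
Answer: 40800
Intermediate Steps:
a(l) = 7 - l
c(S) = S**3
(-49 + c(a(-2)))*60 = (-49 + (7 - 1*(-2))**3)*60 = (-49 + (7 + 2)**3)*60 = (-49 + 9**3)*60 = (-49 + 729)*60 = 680*60 = 40800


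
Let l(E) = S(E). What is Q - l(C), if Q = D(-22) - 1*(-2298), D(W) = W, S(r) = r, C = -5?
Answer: 2281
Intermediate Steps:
l(E) = E
Q = 2276 (Q = -22 - 1*(-2298) = -22 + 2298 = 2276)
Q - l(C) = 2276 - 1*(-5) = 2276 + 5 = 2281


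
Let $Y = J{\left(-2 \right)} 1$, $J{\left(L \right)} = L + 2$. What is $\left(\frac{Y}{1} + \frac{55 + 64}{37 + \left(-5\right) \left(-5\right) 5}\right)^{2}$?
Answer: $\frac{14161}{26244} \approx 0.53959$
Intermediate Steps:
$J{\left(L \right)} = 2 + L$
$Y = 0$ ($Y = \left(2 - 2\right) 1 = 0 \cdot 1 = 0$)
$\left(\frac{Y}{1} + \frac{55 + 64}{37 + \left(-5\right) \left(-5\right) 5}\right)^{2} = \left(\frac{0}{1} + \frac{55 + 64}{37 + \left(-5\right) \left(-5\right) 5}\right)^{2} = \left(0 \cdot 1 + \frac{119}{37 + 25 \cdot 5}\right)^{2} = \left(0 + \frac{119}{37 + 125}\right)^{2} = \left(0 + \frac{119}{162}\right)^{2} = \left(\frac{119}{162}\right)^{2} = \frac{14161}{26244}$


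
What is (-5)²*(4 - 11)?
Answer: -175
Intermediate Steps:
(-5)²*(4 - 11) = 25*(-7) = -175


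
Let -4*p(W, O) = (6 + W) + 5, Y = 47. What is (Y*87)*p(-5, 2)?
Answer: -12267/2 ≈ -6133.5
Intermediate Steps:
p(W, O) = -11/4 - W/4 (p(W, O) = -((6 + W) + 5)/4 = -(11 + W)/4 = -11/4 - W/4)
(Y*87)*p(-5, 2) = (47*87)*(-11/4 - ¼*(-5)) = 4089*(-11/4 + 5/4) = 4089*(-3/2) = -12267/2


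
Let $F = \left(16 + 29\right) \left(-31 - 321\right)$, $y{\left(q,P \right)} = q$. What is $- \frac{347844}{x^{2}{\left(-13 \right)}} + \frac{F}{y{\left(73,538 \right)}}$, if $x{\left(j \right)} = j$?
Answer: $- \frac{28069572}{12337} \approx -2275.2$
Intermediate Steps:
$F = -15840$ ($F = 45 \left(-352\right) = -15840$)
$- \frac{347844}{x^{2}{\left(-13 \right)}} + \frac{F}{y{\left(73,538 \right)}} = - \frac{347844}{\left(-13\right)^{2}} - \frac{15840}{73} = - \frac{347844}{169} - \frac{15840}{73} = - \frac{28069572}{12337}$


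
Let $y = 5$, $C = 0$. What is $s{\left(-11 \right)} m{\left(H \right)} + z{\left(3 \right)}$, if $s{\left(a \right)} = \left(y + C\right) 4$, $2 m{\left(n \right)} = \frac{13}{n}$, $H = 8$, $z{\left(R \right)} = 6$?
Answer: $\frac{89}{4} \approx 22.25$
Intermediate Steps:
$m{\left(n \right)} = \frac{13}{2 n}$ ($m{\left(n \right)} = \frac{13 \frac{1}{n}}{2} = \frac{13}{2 n}$)
$s{\left(a \right)} = 20$ ($s{\left(a \right)} = \left(5 + 0\right) 4 = 5 \cdot 4 = 20$)
$s{\left(-11 \right)} m{\left(H \right)} + z{\left(3 \right)} = 20 \frac{13}{2 \cdot 8} + 6 = 20 \cdot \frac{13}{2} \cdot \frac{1}{8} + 6 = 20 \cdot \frac{13}{16} + 6 = \frac{65}{4} + 6 = \frac{89}{4}$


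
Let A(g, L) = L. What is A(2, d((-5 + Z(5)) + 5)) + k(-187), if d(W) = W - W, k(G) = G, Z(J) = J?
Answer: -187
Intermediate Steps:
d(W) = 0
A(2, d((-5 + Z(5)) + 5)) + k(-187) = 0 - 187 = -187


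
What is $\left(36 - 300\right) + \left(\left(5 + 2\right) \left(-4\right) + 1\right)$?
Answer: $-291$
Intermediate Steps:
$\left(36 - 300\right) + \left(\left(5 + 2\right) \left(-4\right) + 1\right) = -264 + \left(7 \left(-4\right) + 1\right) = -264 + \left(-28 + 1\right) = -264 - 27 = -291$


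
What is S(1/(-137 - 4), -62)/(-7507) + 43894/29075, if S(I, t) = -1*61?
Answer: 331285833/218266025 ≈ 1.5178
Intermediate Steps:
S(I, t) = -61
S(1/(-137 - 4), -62)/(-7507) + 43894/29075 = -61/(-7507) + 43894/29075 = -61*(-1/7507) + 43894*(1/29075) = 61/7507 + 43894/29075 = 331285833/218266025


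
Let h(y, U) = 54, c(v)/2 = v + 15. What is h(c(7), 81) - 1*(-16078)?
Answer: 16132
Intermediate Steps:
c(v) = 30 + 2*v (c(v) = 2*(v + 15) = 2*(15 + v) = 30 + 2*v)
h(c(7), 81) - 1*(-16078) = 54 - 1*(-16078) = 54 + 16078 = 16132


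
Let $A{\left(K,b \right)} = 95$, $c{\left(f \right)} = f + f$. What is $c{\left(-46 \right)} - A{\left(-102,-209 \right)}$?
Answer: $-187$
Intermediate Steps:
$c{\left(f \right)} = 2 f$
$c{\left(-46 \right)} - A{\left(-102,-209 \right)} = 2 \left(-46\right) - 95 = -92 - 95 = -187$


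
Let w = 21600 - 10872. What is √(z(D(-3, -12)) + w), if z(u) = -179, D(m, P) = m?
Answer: √10549 ≈ 102.71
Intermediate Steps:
w = 10728
√(z(D(-3, -12)) + w) = √(-179 + 10728) = √10549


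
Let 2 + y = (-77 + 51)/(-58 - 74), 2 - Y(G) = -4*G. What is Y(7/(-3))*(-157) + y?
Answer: 75869/66 ≈ 1149.5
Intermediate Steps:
Y(G) = 2 + 4*G (Y(G) = 2 - (-4)*G = 2 + 4*G)
y = -119/66 (y = -2 + (-77 + 51)/(-58 - 74) = -2 - 26/(-132) = -2 - 26*(-1/132) = -2 + 13/66 = -119/66 ≈ -1.8030)
Y(7/(-3))*(-157) + y = (2 + 4*(7/(-3)))*(-157) - 119/66 = (2 + 4*(7*(-⅓)))*(-157) - 119/66 = (2 + 4*(-7/3))*(-157) - 119/66 = (2 - 28/3)*(-157) - 119/66 = -22/3*(-157) - 119/66 = 3454/3 - 119/66 = 75869/66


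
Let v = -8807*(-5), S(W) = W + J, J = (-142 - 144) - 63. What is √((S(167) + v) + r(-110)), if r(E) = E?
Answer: √43743 ≈ 209.15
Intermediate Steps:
J = -349 (J = -286 - 63 = -349)
S(W) = -349 + W (S(W) = W - 349 = -349 + W)
v = 44035
√((S(167) + v) + r(-110)) = √(((-349 + 167) + 44035) - 110) = √((-182 + 44035) - 110) = √(43853 - 110) = √43743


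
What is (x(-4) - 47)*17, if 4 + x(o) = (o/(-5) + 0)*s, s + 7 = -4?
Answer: -5083/5 ≈ -1016.6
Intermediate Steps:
s = -11 (s = -7 - 4 = -11)
x(o) = -4 + 11*o/5 (x(o) = -4 + (o/(-5) + 0)*(-11) = -4 + (o*(-⅕) + 0)*(-11) = -4 + (-o/5 + 0)*(-11) = -4 - o/5*(-11) = -4 + 11*o/5)
(x(-4) - 47)*17 = ((-4 + (11/5)*(-4)) - 47)*17 = ((-4 - 44/5) - 47)*17 = (-64/5 - 47)*17 = -299/5*17 = -5083/5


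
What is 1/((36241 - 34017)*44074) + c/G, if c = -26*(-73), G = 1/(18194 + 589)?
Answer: 3494446669157185/98020576 ≈ 3.5650e+7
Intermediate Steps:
G = 1/18783 ≈ 5.3240e-5
c = 1898
1/((36241 - 34017)*44074) + c/G = 1/((36241 - 34017)*44074) + 1898/(1/18783) = (1/44074)/2224 + 1898*18783 = (1/2224)*(1/44074) + 35650134 = 1/98020576 + 35650134 = 3494446669157185/98020576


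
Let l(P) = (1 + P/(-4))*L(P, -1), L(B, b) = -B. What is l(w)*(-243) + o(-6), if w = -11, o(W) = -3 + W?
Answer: -40131/4 ≈ -10033.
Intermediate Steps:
l(P) = -P*(1 - P/4) (l(P) = (1 + P/(-4))*(-P) = (1 + P*(-1/4))*(-P) = (1 - P/4)*(-P) = -P*(1 - P/4))
l(w)*(-243) + o(-6) = ((1/4)*(-11)*(-4 - 11))*(-243) + (-3 - 6) = ((1/4)*(-11)*(-15))*(-243) - 9 = (165/4)*(-243) - 9 = -40095/4 - 9 = -40131/4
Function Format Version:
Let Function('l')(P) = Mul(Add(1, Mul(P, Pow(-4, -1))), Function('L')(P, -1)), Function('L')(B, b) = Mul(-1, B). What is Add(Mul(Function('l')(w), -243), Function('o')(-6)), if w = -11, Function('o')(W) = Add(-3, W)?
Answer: Rational(-40131, 4) ≈ -10033.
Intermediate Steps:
Function('l')(P) = Mul(-1, P, Add(1, Mul(Rational(-1, 4), P))) (Function('l')(P) = Mul(Add(1, Mul(P, Pow(-4, -1))), Mul(-1, P)) = Mul(Add(1, Mul(P, Rational(-1, 4))), Mul(-1, P)) = Mul(Add(1, Mul(Rational(-1, 4), P)), Mul(-1, P)) = Mul(-1, P, Add(1, Mul(Rational(-1, 4), P))))
Add(Mul(Function('l')(w), -243), Function('o')(-6)) = Add(Mul(Mul(Rational(1, 4), -11, Add(-4, -11)), -243), Add(-3, -6)) = Add(Mul(Mul(Rational(1, 4), -11, -15), -243), -9) = Add(Mul(Rational(165, 4), -243), -9) = Add(Rational(-40095, 4), -9) = Rational(-40131, 4)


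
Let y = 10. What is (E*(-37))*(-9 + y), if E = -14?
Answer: 518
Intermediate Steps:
(E*(-37))*(-9 + y) = (-14*(-37))*(-9 + 10) = 518*1 = 518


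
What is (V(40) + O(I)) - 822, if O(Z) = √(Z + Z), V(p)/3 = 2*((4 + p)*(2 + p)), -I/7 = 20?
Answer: 10266 + 2*I*√70 ≈ 10266.0 + 16.733*I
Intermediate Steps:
I = -140 (I = -7*20 = -140)
V(p) = 6*(2 + p)*(4 + p) (V(p) = 3*(2*((4 + p)*(2 + p))) = 3*(2*((2 + p)*(4 + p))) = 3*(2*(2 + p)*(4 + p)) = 6*(2 + p)*(4 + p))
O(Z) = √2*√Z (O(Z) = √(2*Z) = √2*√Z)
(V(40) + O(I)) - 822 = ((48 + 6*40² + 36*40) + √2*√(-140)) - 822 = ((48 + 6*1600 + 1440) + √2*(2*I*√35)) - 822 = ((48 + 9600 + 1440) + 2*I*√70) - 822 = (11088 + 2*I*√70) - 822 = 10266 + 2*I*√70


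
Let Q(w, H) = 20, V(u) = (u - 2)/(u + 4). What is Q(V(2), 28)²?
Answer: 400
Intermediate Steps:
V(u) = (-2 + u)/(4 + u)
Q(V(2), 28)² = 20² = 400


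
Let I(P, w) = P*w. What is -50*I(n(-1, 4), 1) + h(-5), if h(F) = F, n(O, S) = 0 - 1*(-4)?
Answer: -205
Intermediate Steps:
n(O, S) = 4 (n(O, S) = 0 + 4 = 4)
-50*I(n(-1, 4), 1) + h(-5) = -200 - 5 = -205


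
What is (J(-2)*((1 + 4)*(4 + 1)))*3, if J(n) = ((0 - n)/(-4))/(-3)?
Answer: 25/2 ≈ 12.500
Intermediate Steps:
J(n) = -n/12 (J(n) = (-n*(-1/4))*(-1/3) = (n/4)*(-1/3) = -n/12)
(J(-2)*((1 + 4)*(4 + 1)))*3 = ((-1/12*(-2))*((1 + 4)*(4 + 1)))*3 = ((5*5)/6)*3 = ((1/6)*25)*3 = (25/6)*3 = 25/2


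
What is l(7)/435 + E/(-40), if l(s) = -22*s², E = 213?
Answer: -5431/696 ≈ -7.8032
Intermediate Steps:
l(7)/435 + E/(-40) = -22*7²/435 + 213/(-40) = -22*49*(1/435) + 213*(-1/40) = -1078*1/435 - 213/40 = -1078/435 - 213/40 = -5431/696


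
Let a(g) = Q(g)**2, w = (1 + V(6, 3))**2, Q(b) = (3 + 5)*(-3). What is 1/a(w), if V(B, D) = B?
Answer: 1/576 ≈ 0.0017361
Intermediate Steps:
Q(b) = -24 (Q(b) = 8*(-3) = -24)
w = 49 (w = (1 + 6)**2 = 7**2 = 49)
a(g) = 576 (a(g) = (-24)**2 = 576)
1/a(w) = 1/576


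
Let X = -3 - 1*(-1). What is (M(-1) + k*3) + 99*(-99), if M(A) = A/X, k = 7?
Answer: -19559/2 ≈ -9779.5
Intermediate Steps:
X = -2 (X = -3 + 1 = -2)
M(A) = -A/2 (M(A) = A/(-2) = A*(-½) = -A/2)
(M(-1) + k*3) + 99*(-99) = (-½*(-1) + 7*3) + 99*(-99) = (½ + 21) - 9801 = 43/2 - 9801 = -19559/2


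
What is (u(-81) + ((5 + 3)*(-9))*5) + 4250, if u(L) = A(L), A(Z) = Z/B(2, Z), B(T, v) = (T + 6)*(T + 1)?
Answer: 31093/8 ≈ 3886.6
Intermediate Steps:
B(T, v) = (1 + T)*(6 + T) (B(T, v) = (6 + T)*(1 + T) = (1 + T)*(6 + T))
A(Z) = Z/24 (A(Z) = Z/(6 + 2² + 7*2) = Z/(6 + 4 + 14) = Z/24)
u(L) = L/24
(u(-81) + ((5 + 3)*(-9))*5) + 4250 = ((1/24)*(-81) + ((5 + 3)*(-9))*5) + 4250 = (-27/8 + (8*(-9))*5) + 4250 = (-27/8 - 72*5) + 4250 = (-27/8 - 360) + 4250 = -2907/8 + 4250 = 31093/8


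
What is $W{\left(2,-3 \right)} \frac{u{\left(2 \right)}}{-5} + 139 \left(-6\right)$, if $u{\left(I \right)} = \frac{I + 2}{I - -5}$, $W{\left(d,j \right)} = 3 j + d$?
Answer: $- \frac{4166}{5} \approx -833.2$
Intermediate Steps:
$W{\left(d,j \right)} = d + 3 j$
$u{\left(I \right)} = \frac{2 + I}{5 + I}$ ($u{\left(I \right)} = \frac{2 + I}{I + 5} = \frac{2 + I}{5 + I}$)
$W{\left(2,-3 \right)} \frac{u{\left(2 \right)}}{-5} + 139 \left(-6\right) = \left(2 + 3 \left(-3\right)\right) \frac{\frac{1}{5 + 2} \left(2 + 2\right)}{-5} + 139 \left(-6\right) = \left(2 - 9\right) \frac{1}{7} \cdot 4 \left(- \frac{1}{5}\right) - 834 = - 7 \cdot \frac{1}{7} \cdot 4 \left(- \frac{1}{5}\right) - 834 = - 7 \cdot \frac{4}{7} \left(- \frac{1}{5}\right) - 834 = \left(-7\right) \left(- \frac{4}{35}\right) - 834 = \frac{4}{5} - 834 = - \frac{4166}{5}$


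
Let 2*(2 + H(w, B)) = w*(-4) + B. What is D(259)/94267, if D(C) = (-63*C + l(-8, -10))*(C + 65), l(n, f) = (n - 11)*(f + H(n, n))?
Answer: -5286708/94267 ≈ -56.082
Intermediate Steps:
H(w, B) = -2 + B/2 - 2*w (H(w, B) = -2 + (w*(-4) + B)/2 = -2 + (-4*w + B)/2 = -2 + (B - 4*w)/2 = -2 + (B/2 - 2*w) = -2 + B/2 - 2*w)
l(n, f) = (-11 + n)*(-2 + f - 3*n/2) (l(n, f) = (n - 11)*(f + (-2 + n/2 - 2*n)) = (-11 + n)*(f + (-2 - 3*n/2)) = (-11 + n)*(-2 + f - 3*n/2))
D(C) = -63*C*(65 + C) (D(C) = (-63*C + (22 - 11*(-10) - 3/2*(-8)**2 + (29/2)*(-8) - 10*(-8)))*(C + 65) = (-63*C + (22 + 110 - 3/2*64 - 116 + 80))*(65 + C) = (-63*C + (22 + 110 - 96 - 116 + 80))*(65 + C) = (-63*C + 0)*(65 + C) = (-63*C)*(65 + C) = -63*C*(65 + C))
D(259)/94267 = (63*259*(-65 - 1*259))/94267 = (63*259*(-65 - 259))*(1/94267) = (63*259*(-324))*(1/94267) = -5286708*1/94267 = -5286708/94267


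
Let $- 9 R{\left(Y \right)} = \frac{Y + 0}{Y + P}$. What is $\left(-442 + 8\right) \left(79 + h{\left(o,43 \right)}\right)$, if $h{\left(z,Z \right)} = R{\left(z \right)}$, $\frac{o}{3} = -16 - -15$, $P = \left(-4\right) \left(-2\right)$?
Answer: $- \frac{514724}{15} \approx -34315.0$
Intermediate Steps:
$P = 8$
$R{\left(Y \right)} = - \frac{Y}{9 \left(8 + Y\right)}$ ($R{\left(Y \right)} = - \frac{\left(Y + 0\right) \frac{1}{Y + 8}}{9} = - \frac{Y \frac{1}{8 + Y}}{9} = - \frac{Y}{9 \left(8 + Y\right)}$)
$o = -3$ ($o = 3 \left(-16 - -15\right) = 3 \left(-16 + 15\right) = 3 \left(-1\right) = -3$)
$h{\left(z,Z \right)} = - \frac{z}{72 + 9 z}$
$\left(-442 + 8\right) \left(79 + h{\left(o,43 \right)}\right) = \left(-442 + 8\right) \left(79 - - \frac{3}{72 + 9 \left(-3\right)}\right) = - 434 \left(79 - - \frac{3}{72 - 27}\right) = - 434 \left(79 - - \frac{3}{45}\right) = - 434 \left(79 - \left(-3\right) \frac{1}{45}\right) = - 434 \left(79 + \frac{1}{15}\right) = \left(-434\right) \frac{1186}{15} = - \frac{514724}{15}$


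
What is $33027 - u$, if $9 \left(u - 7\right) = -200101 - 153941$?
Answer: $72358$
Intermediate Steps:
$u = -39331$ ($u = 7 + \frac{-200101 - 153941}{9} = 7 + \frac{1}{9} \left(-354042\right) = 7 - 39338 = -39331$)
$33027 - u = 33027 - -39331 = 33027 + 39331 = 72358$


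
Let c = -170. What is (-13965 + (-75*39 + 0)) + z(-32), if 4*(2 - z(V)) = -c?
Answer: -33861/2 ≈ -16931.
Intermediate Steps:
z(V) = -81/2 (z(V) = 2 - (-1)*(-170)/4 = 2 - ¼*170 = 2 - 85/2 = -81/2)
(-13965 + (-75*39 + 0)) + z(-32) = (-13965 + (-75*39 + 0)) - 81/2 = (-13965 + (-2925 + 0)) - 81/2 = (-13965 - 2925) - 81/2 = -16890 - 81/2 = -33861/2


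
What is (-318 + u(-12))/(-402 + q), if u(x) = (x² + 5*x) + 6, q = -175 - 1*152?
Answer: 76/243 ≈ 0.31276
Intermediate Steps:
q = -327 (q = -175 - 152 = -327)
u(x) = 6 + x² + 5*x
(-318 + u(-12))/(-402 + q) = (-318 + (6 + (-12)² + 5*(-12)))/(-402 - 327) = (-318 + (6 + 144 - 60))/(-729) = (-318 + 90)*(-1/729) = -228*(-1/729) = 76/243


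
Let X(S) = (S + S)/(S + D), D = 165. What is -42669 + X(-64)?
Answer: -4309697/101 ≈ -42670.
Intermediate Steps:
X(S) = 2*S/(165 + S) (X(S) = (S + S)/(S + 165) = (2*S)/(165 + S) = 2*S/(165 + S))
-42669 + X(-64) = -42669 + 2*(-64)/(165 - 64) = -42669 + 2*(-64)/101 = -42669 + 2*(-64)*(1/101) = -42669 - 128/101 = -4309697/101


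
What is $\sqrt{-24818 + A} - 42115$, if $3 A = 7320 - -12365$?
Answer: $-42115 + \frac{i \sqrt{164307}}{3} \approx -42115.0 + 135.12 i$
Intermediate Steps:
$A = \frac{19685}{3}$ ($A = \frac{7320 - -12365}{3} = \frac{7320 + 12365}{3} = \frac{1}{3} \cdot 19685 = \frac{19685}{3} \approx 6561.7$)
$\sqrt{-24818 + A} - 42115 = \sqrt{-24818 + \frac{19685}{3}} - 42115 = \sqrt{- \frac{54769}{3}} - 42115 = \frac{i \sqrt{164307}}{3} - 42115 = -42115 + \frac{i \sqrt{164307}}{3}$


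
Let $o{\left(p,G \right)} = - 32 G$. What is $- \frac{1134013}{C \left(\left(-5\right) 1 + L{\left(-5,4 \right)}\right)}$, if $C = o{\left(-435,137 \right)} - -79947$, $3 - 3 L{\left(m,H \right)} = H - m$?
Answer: $\frac{1134013}{528941} \approx 2.1439$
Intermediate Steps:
$L{\left(m,H \right)} = 1 - \frac{H}{3} + \frac{m}{3}$ ($L{\left(m,H \right)} = 1 - \frac{H - m}{3} = 1 - \left(- \frac{m}{3} + \frac{H}{3}\right) = 1 - \frac{H}{3} + \frac{m}{3}$)
$C = 75563$ ($C = \left(-32\right) 137 - -79947 = -4384 + 79947 = 75563$)
$- \frac{1134013}{C \left(\left(-5\right) 1 + L{\left(-5,4 \right)}\right)} = - \frac{1134013}{75563 \left(\left(-5\right) 1 + \left(1 - \frac{4}{3} + \frac{1}{3} \left(-5\right)\right)\right)} = - \frac{1134013}{75563 \left(-5 - 2\right)} = - \frac{1134013}{75563 \left(-7\right)} = - \frac{1134013}{-528941} = \left(-1134013\right) \left(- \frac{1}{528941}\right) = \frac{1134013}{528941}$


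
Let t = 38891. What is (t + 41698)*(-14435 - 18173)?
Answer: -2627846112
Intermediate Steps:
(t + 41698)*(-14435 - 18173) = (38891 + 41698)*(-14435 - 18173) = 80589*(-32608) = -2627846112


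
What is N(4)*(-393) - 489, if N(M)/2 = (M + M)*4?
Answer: -25641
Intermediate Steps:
N(M) = 16*M (N(M) = 2*((M + M)*4) = 2*((2*M)*4) = 2*(8*M) = 16*M)
N(4)*(-393) - 489 = (16*4)*(-393) - 489 = 64*(-393) - 489 = -25152 - 489 = -25641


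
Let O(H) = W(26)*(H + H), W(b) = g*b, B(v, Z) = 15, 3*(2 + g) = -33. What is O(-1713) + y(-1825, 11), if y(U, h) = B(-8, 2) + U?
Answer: 1156178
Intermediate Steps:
g = -13 (g = -2 + (⅓)*(-33) = -2 - 11 = -13)
W(b) = -13*b
O(H) = -676*H (O(H) = (-13*26)*(H + H) = -676*H)
y(U, h) = 15 + U
O(-1713) + y(-1825, 11) = -676*(-1713) + (15 - 1825) = 1157988 - 1810 = 1156178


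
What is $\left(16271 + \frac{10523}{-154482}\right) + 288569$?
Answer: $\frac{47092282357}{154482} \approx 3.0484 \cdot 10^{5}$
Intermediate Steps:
$\left(16271 + \frac{10523}{-154482}\right) + 288569 = \left(16271 + 10523 \left(- \frac{1}{154482}\right)\right) + 288569 = \left(16271 - \frac{10523}{154482}\right) + 288569 = \frac{2513566099}{154482} + 288569 = \frac{47092282357}{154482}$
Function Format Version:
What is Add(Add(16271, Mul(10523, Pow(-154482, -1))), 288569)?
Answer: Rational(47092282357, 154482) ≈ 3.0484e+5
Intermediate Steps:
Add(Add(16271, Mul(10523, Pow(-154482, -1))), 288569) = Add(Add(16271, Mul(10523, Rational(-1, 154482))), 288569) = Add(Add(16271, Rational(-10523, 154482)), 288569) = Add(Rational(2513566099, 154482), 288569) = Rational(47092282357, 154482)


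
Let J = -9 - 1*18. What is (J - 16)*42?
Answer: -1806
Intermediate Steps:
J = -27 (J = -9 - 18 = -27)
(J - 16)*42 = (-27 - 16)*42 = -43*42 = -1806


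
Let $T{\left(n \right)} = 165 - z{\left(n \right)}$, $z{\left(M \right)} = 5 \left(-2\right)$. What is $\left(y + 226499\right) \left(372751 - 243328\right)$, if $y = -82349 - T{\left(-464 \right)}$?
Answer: $18633676425$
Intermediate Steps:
$z{\left(M \right)} = -10$
$T{\left(n \right)} = 175$ ($T{\left(n \right)} = 165 - -10 = 165 + 10 = 175$)
$y = -82524$ ($y = -82349 - 175 = -82524$)
$\left(y + 226499\right) \left(372751 - 243328\right) = \left(-82524 + 226499\right) \left(372751 - 243328\right) = 143975 \cdot 129423 = 18633676425$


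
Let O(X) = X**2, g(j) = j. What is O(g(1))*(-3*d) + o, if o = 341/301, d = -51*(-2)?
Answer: -91765/301 ≈ -304.87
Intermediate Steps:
d = 102
o = 341/301 (o = 341*(1/301) = 341/301 ≈ 1.1329)
O(g(1))*(-3*d) + o = 1**2*(-3*102) + 341/301 = 1*(-306) + 341/301 = -306 + 341/301 = -91765/301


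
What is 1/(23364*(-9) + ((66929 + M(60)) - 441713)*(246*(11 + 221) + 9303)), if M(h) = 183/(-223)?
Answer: -223/5547471262173 ≈ -4.0199e-11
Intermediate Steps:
M(h) = -183/223 (M(h) = 183*(-1/223) = -183/223)
1/(23364*(-9) + ((66929 + M(60)) - 441713)*(246*(11 + 221) + 9303)) = 1/(23364*(-9) + ((66929 - 183/223) - 441713)*(246*(11 + 221) + 9303)) = 1/(-210276 + (14924984/223 - 441713)*(246*232 + 9303)) = 1/(-210276 - 83577015*(57072 + 9303)/223) = 1/(-210276 - 83577015/223*66375) = 1/(-210276 - 5547424370625/223) = 1/(-5547471262173/223) = -223/5547471262173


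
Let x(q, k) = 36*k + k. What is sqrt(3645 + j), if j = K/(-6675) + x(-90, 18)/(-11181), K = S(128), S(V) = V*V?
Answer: sqrt(90173556021089163)/4975545 ≈ 60.353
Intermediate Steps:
x(q, k) = 37*k
S(V) = V**2
K = 16384 (K = 128**2 = 16384)
j = -62545018/24877725 (j = 16384/(-6675) + (37*18)/(-11181) = 16384*(-1/6675) + 666*(-1/11181) = -16384/6675 - 222/3727 = -62545018/24877725 ≈ -2.5141)
sqrt(3645 + j) = sqrt(3645 - 62545018/24877725) = sqrt(90616762607/24877725) = sqrt(90173556021089163)/4975545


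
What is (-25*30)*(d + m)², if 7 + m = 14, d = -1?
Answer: -27000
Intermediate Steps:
m = 7 (m = -7 + 14 = 7)
(-25*30)*(d + m)² = (-25*30)*(-1 + 7)² = -750*6² = -750*36 = -27000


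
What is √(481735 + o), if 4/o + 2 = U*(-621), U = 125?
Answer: √2902911566818307/77627 ≈ 694.07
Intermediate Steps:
o = -4/77627 (o = 4/(-2 + 125*(-621)) = 4/(-2 - 77625) = 4/(-77627) = 4*(-1/77627) = -4/77627 ≈ -5.1528e-5)
√(481735 + o) = √(481735 - 4/77627) = √(37395642841/77627) = √2902911566818307/77627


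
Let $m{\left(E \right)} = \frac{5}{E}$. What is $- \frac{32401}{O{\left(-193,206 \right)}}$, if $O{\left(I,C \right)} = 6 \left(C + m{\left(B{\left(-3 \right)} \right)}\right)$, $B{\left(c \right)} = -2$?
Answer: $- \frac{32401}{1221} \approx -26.536$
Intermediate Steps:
$O{\left(I,C \right)} = -15 + 6 C$ ($O{\left(I,C \right)} = 6 \left(C + \frac{5}{-2}\right) = 6 \left(C + 5 \left(- \frac{1}{2}\right)\right) = 6 \left(C - \frac{5}{2}\right) = 6 \left(- \frac{5}{2} + C\right) = -15 + 6 C$)
$- \frac{32401}{O{\left(-193,206 \right)}} = - \frac{32401}{-15 + 6 \cdot 206} = - \frac{32401}{-15 + 1236} = - \frac{32401}{1221}$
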